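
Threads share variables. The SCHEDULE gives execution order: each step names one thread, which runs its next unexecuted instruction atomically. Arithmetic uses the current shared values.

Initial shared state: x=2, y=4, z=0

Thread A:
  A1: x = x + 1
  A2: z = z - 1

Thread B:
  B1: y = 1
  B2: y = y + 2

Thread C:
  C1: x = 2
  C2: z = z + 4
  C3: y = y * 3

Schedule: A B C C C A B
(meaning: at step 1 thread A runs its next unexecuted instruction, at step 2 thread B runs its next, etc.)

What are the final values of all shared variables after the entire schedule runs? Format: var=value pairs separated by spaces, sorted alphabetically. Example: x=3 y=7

Step 1: thread A executes A1 (x = x + 1). Shared: x=3 y=4 z=0. PCs: A@1 B@0 C@0
Step 2: thread B executes B1 (y = 1). Shared: x=3 y=1 z=0. PCs: A@1 B@1 C@0
Step 3: thread C executes C1 (x = 2). Shared: x=2 y=1 z=0. PCs: A@1 B@1 C@1
Step 4: thread C executes C2 (z = z + 4). Shared: x=2 y=1 z=4. PCs: A@1 B@1 C@2
Step 5: thread C executes C3 (y = y * 3). Shared: x=2 y=3 z=4. PCs: A@1 B@1 C@3
Step 6: thread A executes A2 (z = z - 1). Shared: x=2 y=3 z=3. PCs: A@2 B@1 C@3
Step 7: thread B executes B2 (y = y + 2). Shared: x=2 y=5 z=3. PCs: A@2 B@2 C@3

Answer: x=2 y=5 z=3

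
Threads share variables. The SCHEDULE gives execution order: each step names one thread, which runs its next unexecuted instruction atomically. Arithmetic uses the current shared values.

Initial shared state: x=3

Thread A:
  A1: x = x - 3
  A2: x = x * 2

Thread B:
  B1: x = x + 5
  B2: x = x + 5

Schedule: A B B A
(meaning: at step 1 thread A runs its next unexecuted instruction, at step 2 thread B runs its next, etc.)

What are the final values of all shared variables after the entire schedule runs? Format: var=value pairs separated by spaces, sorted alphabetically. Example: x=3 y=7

Answer: x=20

Derivation:
Step 1: thread A executes A1 (x = x - 3). Shared: x=0. PCs: A@1 B@0
Step 2: thread B executes B1 (x = x + 5). Shared: x=5. PCs: A@1 B@1
Step 3: thread B executes B2 (x = x + 5). Shared: x=10. PCs: A@1 B@2
Step 4: thread A executes A2 (x = x * 2). Shared: x=20. PCs: A@2 B@2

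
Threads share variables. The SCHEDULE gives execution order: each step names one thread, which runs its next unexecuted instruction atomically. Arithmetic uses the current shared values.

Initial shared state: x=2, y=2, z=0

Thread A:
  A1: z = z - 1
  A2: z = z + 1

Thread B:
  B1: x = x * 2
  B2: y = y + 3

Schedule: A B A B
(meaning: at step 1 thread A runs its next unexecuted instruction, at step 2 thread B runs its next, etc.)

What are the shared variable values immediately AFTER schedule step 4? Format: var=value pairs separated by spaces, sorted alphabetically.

Answer: x=4 y=5 z=0

Derivation:
Step 1: thread A executes A1 (z = z - 1). Shared: x=2 y=2 z=-1. PCs: A@1 B@0
Step 2: thread B executes B1 (x = x * 2). Shared: x=4 y=2 z=-1. PCs: A@1 B@1
Step 3: thread A executes A2 (z = z + 1). Shared: x=4 y=2 z=0. PCs: A@2 B@1
Step 4: thread B executes B2 (y = y + 3). Shared: x=4 y=5 z=0. PCs: A@2 B@2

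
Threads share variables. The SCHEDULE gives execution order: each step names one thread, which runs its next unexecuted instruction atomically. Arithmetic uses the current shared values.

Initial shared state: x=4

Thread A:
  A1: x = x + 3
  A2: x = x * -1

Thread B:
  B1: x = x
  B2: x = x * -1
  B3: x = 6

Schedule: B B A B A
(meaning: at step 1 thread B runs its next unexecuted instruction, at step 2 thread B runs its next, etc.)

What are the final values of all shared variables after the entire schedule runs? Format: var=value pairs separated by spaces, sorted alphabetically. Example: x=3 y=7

Answer: x=-6

Derivation:
Step 1: thread B executes B1 (x = x). Shared: x=4. PCs: A@0 B@1
Step 2: thread B executes B2 (x = x * -1). Shared: x=-4. PCs: A@0 B@2
Step 3: thread A executes A1 (x = x + 3). Shared: x=-1. PCs: A@1 B@2
Step 4: thread B executes B3 (x = 6). Shared: x=6. PCs: A@1 B@3
Step 5: thread A executes A2 (x = x * -1). Shared: x=-6. PCs: A@2 B@3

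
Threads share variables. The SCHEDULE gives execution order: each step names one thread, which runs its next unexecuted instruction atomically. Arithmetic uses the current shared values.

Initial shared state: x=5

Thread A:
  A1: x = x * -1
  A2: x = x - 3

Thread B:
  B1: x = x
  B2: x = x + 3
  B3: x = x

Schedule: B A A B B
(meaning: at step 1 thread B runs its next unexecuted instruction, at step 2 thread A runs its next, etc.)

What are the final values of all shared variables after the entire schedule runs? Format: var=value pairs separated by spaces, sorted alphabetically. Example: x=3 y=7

Answer: x=-5

Derivation:
Step 1: thread B executes B1 (x = x). Shared: x=5. PCs: A@0 B@1
Step 2: thread A executes A1 (x = x * -1). Shared: x=-5. PCs: A@1 B@1
Step 3: thread A executes A2 (x = x - 3). Shared: x=-8. PCs: A@2 B@1
Step 4: thread B executes B2 (x = x + 3). Shared: x=-5. PCs: A@2 B@2
Step 5: thread B executes B3 (x = x). Shared: x=-5. PCs: A@2 B@3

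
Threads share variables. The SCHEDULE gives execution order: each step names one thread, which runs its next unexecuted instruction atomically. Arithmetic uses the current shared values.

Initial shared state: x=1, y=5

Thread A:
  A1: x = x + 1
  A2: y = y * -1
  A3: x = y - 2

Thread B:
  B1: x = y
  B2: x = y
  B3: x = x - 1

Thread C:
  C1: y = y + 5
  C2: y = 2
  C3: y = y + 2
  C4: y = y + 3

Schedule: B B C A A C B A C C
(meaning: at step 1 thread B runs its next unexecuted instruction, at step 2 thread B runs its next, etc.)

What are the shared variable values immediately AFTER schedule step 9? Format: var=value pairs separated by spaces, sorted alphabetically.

Step 1: thread B executes B1 (x = y). Shared: x=5 y=5. PCs: A@0 B@1 C@0
Step 2: thread B executes B2 (x = y). Shared: x=5 y=5. PCs: A@0 B@2 C@0
Step 3: thread C executes C1 (y = y + 5). Shared: x=5 y=10. PCs: A@0 B@2 C@1
Step 4: thread A executes A1 (x = x + 1). Shared: x=6 y=10. PCs: A@1 B@2 C@1
Step 5: thread A executes A2 (y = y * -1). Shared: x=6 y=-10. PCs: A@2 B@2 C@1
Step 6: thread C executes C2 (y = 2). Shared: x=6 y=2. PCs: A@2 B@2 C@2
Step 7: thread B executes B3 (x = x - 1). Shared: x=5 y=2. PCs: A@2 B@3 C@2
Step 8: thread A executes A3 (x = y - 2). Shared: x=0 y=2. PCs: A@3 B@3 C@2
Step 9: thread C executes C3 (y = y + 2). Shared: x=0 y=4. PCs: A@3 B@3 C@3

Answer: x=0 y=4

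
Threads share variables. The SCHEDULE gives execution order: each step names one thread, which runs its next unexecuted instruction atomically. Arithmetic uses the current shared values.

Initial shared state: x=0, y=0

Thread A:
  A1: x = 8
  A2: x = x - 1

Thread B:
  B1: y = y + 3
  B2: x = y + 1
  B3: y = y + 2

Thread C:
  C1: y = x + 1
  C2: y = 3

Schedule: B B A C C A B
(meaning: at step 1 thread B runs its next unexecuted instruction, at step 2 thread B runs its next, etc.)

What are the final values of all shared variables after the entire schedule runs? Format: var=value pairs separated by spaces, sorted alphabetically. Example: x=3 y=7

Answer: x=7 y=5

Derivation:
Step 1: thread B executes B1 (y = y + 3). Shared: x=0 y=3. PCs: A@0 B@1 C@0
Step 2: thread B executes B2 (x = y + 1). Shared: x=4 y=3. PCs: A@0 B@2 C@0
Step 3: thread A executes A1 (x = 8). Shared: x=8 y=3. PCs: A@1 B@2 C@0
Step 4: thread C executes C1 (y = x + 1). Shared: x=8 y=9. PCs: A@1 B@2 C@1
Step 5: thread C executes C2 (y = 3). Shared: x=8 y=3. PCs: A@1 B@2 C@2
Step 6: thread A executes A2 (x = x - 1). Shared: x=7 y=3. PCs: A@2 B@2 C@2
Step 7: thread B executes B3 (y = y + 2). Shared: x=7 y=5. PCs: A@2 B@3 C@2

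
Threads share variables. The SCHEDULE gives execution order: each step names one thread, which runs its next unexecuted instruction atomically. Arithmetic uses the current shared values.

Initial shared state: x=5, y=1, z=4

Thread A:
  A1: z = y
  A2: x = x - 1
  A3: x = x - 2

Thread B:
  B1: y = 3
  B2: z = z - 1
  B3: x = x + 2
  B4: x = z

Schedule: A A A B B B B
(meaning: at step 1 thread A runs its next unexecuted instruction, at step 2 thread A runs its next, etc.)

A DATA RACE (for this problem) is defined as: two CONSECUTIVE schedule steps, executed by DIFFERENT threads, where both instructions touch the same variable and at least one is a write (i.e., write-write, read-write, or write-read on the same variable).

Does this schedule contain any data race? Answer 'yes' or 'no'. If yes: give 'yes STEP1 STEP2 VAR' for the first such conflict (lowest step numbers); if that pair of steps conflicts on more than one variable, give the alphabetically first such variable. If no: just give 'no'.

Steps 1,2: same thread (A). No race.
Steps 2,3: same thread (A). No race.
Steps 3,4: A(r=x,w=x) vs B(r=-,w=y). No conflict.
Steps 4,5: same thread (B). No race.
Steps 5,6: same thread (B). No race.
Steps 6,7: same thread (B). No race.

Answer: no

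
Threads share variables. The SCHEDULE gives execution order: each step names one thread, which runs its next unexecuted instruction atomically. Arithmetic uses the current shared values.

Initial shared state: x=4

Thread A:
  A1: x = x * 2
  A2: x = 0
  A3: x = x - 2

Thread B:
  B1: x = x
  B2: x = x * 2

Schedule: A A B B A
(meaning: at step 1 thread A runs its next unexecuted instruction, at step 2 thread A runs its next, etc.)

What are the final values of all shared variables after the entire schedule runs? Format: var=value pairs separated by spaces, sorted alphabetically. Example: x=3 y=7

Step 1: thread A executes A1 (x = x * 2). Shared: x=8. PCs: A@1 B@0
Step 2: thread A executes A2 (x = 0). Shared: x=0. PCs: A@2 B@0
Step 3: thread B executes B1 (x = x). Shared: x=0. PCs: A@2 B@1
Step 4: thread B executes B2 (x = x * 2). Shared: x=0. PCs: A@2 B@2
Step 5: thread A executes A3 (x = x - 2). Shared: x=-2. PCs: A@3 B@2

Answer: x=-2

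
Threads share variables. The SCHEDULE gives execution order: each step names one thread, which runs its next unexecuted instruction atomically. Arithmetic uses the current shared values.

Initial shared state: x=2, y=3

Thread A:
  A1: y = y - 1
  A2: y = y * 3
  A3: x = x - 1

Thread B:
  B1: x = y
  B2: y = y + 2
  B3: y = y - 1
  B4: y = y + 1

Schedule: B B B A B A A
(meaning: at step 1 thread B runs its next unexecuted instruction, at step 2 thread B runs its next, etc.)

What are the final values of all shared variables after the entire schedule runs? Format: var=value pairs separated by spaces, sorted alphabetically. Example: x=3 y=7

Answer: x=2 y=12

Derivation:
Step 1: thread B executes B1 (x = y). Shared: x=3 y=3. PCs: A@0 B@1
Step 2: thread B executes B2 (y = y + 2). Shared: x=3 y=5. PCs: A@0 B@2
Step 3: thread B executes B3 (y = y - 1). Shared: x=3 y=4. PCs: A@0 B@3
Step 4: thread A executes A1 (y = y - 1). Shared: x=3 y=3. PCs: A@1 B@3
Step 5: thread B executes B4 (y = y + 1). Shared: x=3 y=4. PCs: A@1 B@4
Step 6: thread A executes A2 (y = y * 3). Shared: x=3 y=12. PCs: A@2 B@4
Step 7: thread A executes A3 (x = x - 1). Shared: x=2 y=12. PCs: A@3 B@4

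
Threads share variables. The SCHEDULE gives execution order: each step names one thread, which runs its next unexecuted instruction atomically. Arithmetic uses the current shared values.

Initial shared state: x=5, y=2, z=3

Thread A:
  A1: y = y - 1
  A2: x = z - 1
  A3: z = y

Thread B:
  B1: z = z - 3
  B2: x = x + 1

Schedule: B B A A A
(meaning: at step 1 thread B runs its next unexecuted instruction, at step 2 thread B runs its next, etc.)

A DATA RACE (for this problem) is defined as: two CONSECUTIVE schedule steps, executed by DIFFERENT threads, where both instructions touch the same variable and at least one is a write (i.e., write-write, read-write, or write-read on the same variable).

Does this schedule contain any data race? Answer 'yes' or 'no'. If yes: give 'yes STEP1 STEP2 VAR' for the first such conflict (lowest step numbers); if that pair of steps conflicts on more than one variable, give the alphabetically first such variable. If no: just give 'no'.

Answer: no

Derivation:
Steps 1,2: same thread (B). No race.
Steps 2,3: B(r=x,w=x) vs A(r=y,w=y). No conflict.
Steps 3,4: same thread (A). No race.
Steps 4,5: same thread (A). No race.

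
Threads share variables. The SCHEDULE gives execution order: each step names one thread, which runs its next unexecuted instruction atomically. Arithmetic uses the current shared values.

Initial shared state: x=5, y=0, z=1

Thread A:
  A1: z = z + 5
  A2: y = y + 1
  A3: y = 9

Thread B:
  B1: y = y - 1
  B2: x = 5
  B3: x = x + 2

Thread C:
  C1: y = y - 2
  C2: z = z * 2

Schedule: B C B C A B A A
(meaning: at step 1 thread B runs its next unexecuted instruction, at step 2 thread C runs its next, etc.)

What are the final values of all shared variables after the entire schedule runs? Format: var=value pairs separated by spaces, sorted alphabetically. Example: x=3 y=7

Answer: x=7 y=9 z=7

Derivation:
Step 1: thread B executes B1 (y = y - 1). Shared: x=5 y=-1 z=1. PCs: A@0 B@1 C@0
Step 2: thread C executes C1 (y = y - 2). Shared: x=5 y=-3 z=1. PCs: A@0 B@1 C@1
Step 3: thread B executes B2 (x = 5). Shared: x=5 y=-3 z=1. PCs: A@0 B@2 C@1
Step 4: thread C executes C2 (z = z * 2). Shared: x=5 y=-3 z=2. PCs: A@0 B@2 C@2
Step 5: thread A executes A1 (z = z + 5). Shared: x=5 y=-3 z=7. PCs: A@1 B@2 C@2
Step 6: thread B executes B3 (x = x + 2). Shared: x=7 y=-3 z=7. PCs: A@1 B@3 C@2
Step 7: thread A executes A2 (y = y + 1). Shared: x=7 y=-2 z=7. PCs: A@2 B@3 C@2
Step 8: thread A executes A3 (y = 9). Shared: x=7 y=9 z=7. PCs: A@3 B@3 C@2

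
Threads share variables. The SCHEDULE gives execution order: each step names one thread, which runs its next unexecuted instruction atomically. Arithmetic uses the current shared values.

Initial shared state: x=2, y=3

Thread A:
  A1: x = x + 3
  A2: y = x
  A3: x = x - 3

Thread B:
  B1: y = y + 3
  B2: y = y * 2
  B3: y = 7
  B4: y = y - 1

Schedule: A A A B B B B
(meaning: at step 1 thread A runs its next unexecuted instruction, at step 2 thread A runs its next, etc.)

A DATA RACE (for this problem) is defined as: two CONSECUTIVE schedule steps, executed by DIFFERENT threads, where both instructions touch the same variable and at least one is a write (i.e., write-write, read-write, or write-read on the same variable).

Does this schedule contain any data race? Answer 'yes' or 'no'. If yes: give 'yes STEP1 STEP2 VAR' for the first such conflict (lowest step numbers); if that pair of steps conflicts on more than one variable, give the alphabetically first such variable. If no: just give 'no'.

Answer: no

Derivation:
Steps 1,2: same thread (A). No race.
Steps 2,3: same thread (A). No race.
Steps 3,4: A(r=x,w=x) vs B(r=y,w=y). No conflict.
Steps 4,5: same thread (B). No race.
Steps 5,6: same thread (B). No race.
Steps 6,7: same thread (B). No race.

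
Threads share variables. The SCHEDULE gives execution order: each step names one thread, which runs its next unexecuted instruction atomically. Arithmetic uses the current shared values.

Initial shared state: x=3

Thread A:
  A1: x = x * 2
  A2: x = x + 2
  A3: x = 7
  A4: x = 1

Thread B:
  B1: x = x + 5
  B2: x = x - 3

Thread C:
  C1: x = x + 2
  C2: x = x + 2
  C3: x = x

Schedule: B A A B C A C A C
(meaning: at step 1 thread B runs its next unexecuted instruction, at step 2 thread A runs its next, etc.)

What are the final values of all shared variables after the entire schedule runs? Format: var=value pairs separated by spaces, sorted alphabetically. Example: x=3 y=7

Answer: x=1

Derivation:
Step 1: thread B executes B1 (x = x + 5). Shared: x=8. PCs: A@0 B@1 C@0
Step 2: thread A executes A1 (x = x * 2). Shared: x=16. PCs: A@1 B@1 C@0
Step 3: thread A executes A2 (x = x + 2). Shared: x=18. PCs: A@2 B@1 C@0
Step 4: thread B executes B2 (x = x - 3). Shared: x=15. PCs: A@2 B@2 C@0
Step 5: thread C executes C1 (x = x + 2). Shared: x=17. PCs: A@2 B@2 C@1
Step 6: thread A executes A3 (x = 7). Shared: x=7. PCs: A@3 B@2 C@1
Step 7: thread C executes C2 (x = x + 2). Shared: x=9. PCs: A@3 B@2 C@2
Step 8: thread A executes A4 (x = 1). Shared: x=1. PCs: A@4 B@2 C@2
Step 9: thread C executes C3 (x = x). Shared: x=1. PCs: A@4 B@2 C@3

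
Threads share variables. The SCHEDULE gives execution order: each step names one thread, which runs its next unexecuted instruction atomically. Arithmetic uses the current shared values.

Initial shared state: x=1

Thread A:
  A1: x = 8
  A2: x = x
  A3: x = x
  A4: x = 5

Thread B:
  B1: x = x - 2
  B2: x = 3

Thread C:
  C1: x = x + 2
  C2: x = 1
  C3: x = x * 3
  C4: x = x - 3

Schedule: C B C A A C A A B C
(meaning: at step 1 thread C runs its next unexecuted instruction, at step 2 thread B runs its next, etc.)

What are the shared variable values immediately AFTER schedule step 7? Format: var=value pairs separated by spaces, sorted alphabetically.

Step 1: thread C executes C1 (x = x + 2). Shared: x=3. PCs: A@0 B@0 C@1
Step 2: thread B executes B1 (x = x - 2). Shared: x=1. PCs: A@0 B@1 C@1
Step 3: thread C executes C2 (x = 1). Shared: x=1. PCs: A@0 B@1 C@2
Step 4: thread A executes A1 (x = 8). Shared: x=8. PCs: A@1 B@1 C@2
Step 5: thread A executes A2 (x = x). Shared: x=8. PCs: A@2 B@1 C@2
Step 6: thread C executes C3 (x = x * 3). Shared: x=24. PCs: A@2 B@1 C@3
Step 7: thread A executes A3 (x = x). Shared: x=24. PCs: A@3 B@1 C@3

Answer: x=24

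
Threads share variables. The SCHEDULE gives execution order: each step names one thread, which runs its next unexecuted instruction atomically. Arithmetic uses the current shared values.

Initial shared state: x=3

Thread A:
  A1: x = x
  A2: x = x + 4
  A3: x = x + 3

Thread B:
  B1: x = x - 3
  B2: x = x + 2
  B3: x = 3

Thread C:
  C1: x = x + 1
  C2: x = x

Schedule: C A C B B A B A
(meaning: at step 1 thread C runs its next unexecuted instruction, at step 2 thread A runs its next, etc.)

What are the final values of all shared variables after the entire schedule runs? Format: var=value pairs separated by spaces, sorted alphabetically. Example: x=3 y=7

Answer: x=6

Derivation:
Step 1: thread C executes C1 (x = x + 1). Shared: x=4. PCs: A@0 B@0 C@1
Step 2: thread A executes A1 (x = x). Shared: x=4. PCs: A@1 B@0 C@1
Step 3: thread C executes C2 (x = x). Shared: x=4. PCs: A@1 B@0 C@2
Step 4: thread B executes B1 (x = x - 3). Shared: x=1. PCs: A@1 B@1 C@2
Step 5: thread B executes B2 (x = x + 2). Shared: x=3. PCs: A@1 B@2 C@2
Step 6: thread A executes A2 (x = x + 4). Shared: x=7. PCs: A@2 B@2 C@2
Step 7: thread B executes B3 (x = 3). Shared: x=3. PCs: A@2 B@3 C@2
Step 8: thread A executes A3 (x = x + 3). Shared: x=6. PCs: A@3 B@3 C@2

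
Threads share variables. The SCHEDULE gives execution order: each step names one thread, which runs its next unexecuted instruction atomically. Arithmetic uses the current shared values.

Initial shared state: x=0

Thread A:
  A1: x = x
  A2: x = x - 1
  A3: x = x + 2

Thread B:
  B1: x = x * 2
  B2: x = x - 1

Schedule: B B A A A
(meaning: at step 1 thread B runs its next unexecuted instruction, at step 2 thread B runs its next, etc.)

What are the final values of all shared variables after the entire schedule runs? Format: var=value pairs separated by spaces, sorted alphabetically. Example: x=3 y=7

Step 1: thread B executes B1 (x = x * 2). Shared: x=0. PCs: A@0 B@1
Step 2: thread B executes B2 (x = x - 1). Shared: x=-1. PCs: A@0 B@2
Step 3: thread A executes A1 (x = x). Shared: x=-1. PCs: A@1 B@2
Step 4: thread A executes A2 (x = x - 1). Shared: x=-2. PCs: A@2 B@2
Step 5: thread A executes A3 (x = x + 2). Shared: x=0. PCs: A@3 B@2

Answer: x=0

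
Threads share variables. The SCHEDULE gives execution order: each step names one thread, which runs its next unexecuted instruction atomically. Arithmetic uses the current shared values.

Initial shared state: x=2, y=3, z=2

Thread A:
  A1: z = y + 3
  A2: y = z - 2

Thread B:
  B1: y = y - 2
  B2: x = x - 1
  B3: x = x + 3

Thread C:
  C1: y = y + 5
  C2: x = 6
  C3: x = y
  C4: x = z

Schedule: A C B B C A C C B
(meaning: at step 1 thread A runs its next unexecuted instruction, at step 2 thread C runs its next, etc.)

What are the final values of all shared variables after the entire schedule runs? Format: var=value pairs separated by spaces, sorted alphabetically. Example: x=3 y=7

Step 1: thread A executes A1 (z = y + 3). Shared: x=2 y=3 z=6. PCs: A@1 B@0 C@0
Step 2: thread C executes C1 (y = y + 5). Shared: x=2 y=8 z=6. PCs: A@1 B@0 C@1
Step 3: thread B executes B1 (y = y - 2). Shared: x=2 y=6 z=6. PCs: A@1 B@1 C@1
Step 4: thread B executes B2 (x = x - 1). Shared: x=1 y=6 z=6. PCs: A@1 B@2 C@1
Step 5: thread C executes C2 (x = 6). Shared: x=6 y=6 z=6. PCs: A@1 B@2 C@2
Step 6: thread A executes A2 (y = z - 2). Shared: x=6 y=4 z=6. PCs: A@2 B@2 C@2
Step 7: thread C executes C3 (x = y). Shared: x=4 y=4 z=6. PCs: A@2 B@2 C@3
Step 8: thread C executes C4 (x = z). Shared: x=6 y=4 z=6. PCs: A@2 B@2 C@4
Step 9: thread B executes B3 (x = x + 3). Shared: x=9 y=4 z=6. PCs: A@2 B@3 C@4

Answer: x=9 y=4 z=6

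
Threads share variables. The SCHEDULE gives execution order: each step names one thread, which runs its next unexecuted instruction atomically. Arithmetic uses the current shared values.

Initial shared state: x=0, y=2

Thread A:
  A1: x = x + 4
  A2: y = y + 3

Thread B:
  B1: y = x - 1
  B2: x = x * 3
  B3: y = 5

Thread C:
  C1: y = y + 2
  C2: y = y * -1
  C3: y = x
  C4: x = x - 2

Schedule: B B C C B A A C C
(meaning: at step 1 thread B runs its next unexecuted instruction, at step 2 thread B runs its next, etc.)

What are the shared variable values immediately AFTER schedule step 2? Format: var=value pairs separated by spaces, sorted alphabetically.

Step 1: thread B executes B1 (y = x - 1). Shared: x=0 y=-1. PCs: A@0 B@1 C@0
Step 2: thread B executes B2 (x = x * 3). Shared: x=0 y=-1. PCs: A@0 B@2 C@0

Answer: x=0 y=-1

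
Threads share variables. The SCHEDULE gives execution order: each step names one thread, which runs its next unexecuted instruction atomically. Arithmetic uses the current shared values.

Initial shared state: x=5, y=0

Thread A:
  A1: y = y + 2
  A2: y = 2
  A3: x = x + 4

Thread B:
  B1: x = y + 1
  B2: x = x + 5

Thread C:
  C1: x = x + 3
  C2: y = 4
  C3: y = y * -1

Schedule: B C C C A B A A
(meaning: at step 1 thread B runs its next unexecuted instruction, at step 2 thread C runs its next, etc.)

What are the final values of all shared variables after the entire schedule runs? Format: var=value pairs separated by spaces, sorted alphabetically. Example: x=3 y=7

Answer: x=13 y=2

Derivation:
Step 1: thread B executes B1 (x = y + 1). Shared: x=1 y=0. PCs: A@0 B@1 C@0
Step 2: thread C executes C1 (x = x + 3). Shared: x=4 y=0. PCs: A@0 B@1 C@1
Step 3: thread C executes C2 (y = 4). Shared: x=4 y=4. PCs: A@0 B@1 C@2
Step 4: thread C executes C3 (y = y * -1). Shared: x=4 y=-4. PCs: A@0 B@1 C@3
Step 5: thread A executes A1 (y = y + 2). Shared: x=4 y=-2. PCs: A@1 B@1 C@3
Step 6: thread B executes B2 (x = x + 5). Shared: x=9 y=-2. PCs: A@1 B@2 C@3
Step 7: thread A executes A2 (y = 2). Shared: x=9 y=2. PCs: A@2 B@2 C@3
Step 8: thread A executes A3 (x = x + 4). Shared: x=13 y=2. PCs: A@3 B@2 C@3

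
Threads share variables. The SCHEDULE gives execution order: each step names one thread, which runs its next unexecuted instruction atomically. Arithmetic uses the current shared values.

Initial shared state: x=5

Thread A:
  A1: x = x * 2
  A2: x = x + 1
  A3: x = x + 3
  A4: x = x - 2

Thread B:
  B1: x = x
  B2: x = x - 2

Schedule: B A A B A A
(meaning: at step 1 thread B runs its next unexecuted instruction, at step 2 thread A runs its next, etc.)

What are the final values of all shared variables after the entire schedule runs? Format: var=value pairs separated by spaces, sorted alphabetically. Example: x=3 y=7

Answer: x=10

Derivation:
Step 1: thread B executes B1 (x = x). Shared: x=5. PCs: A@0 B@1
Step 2: thread A executes A1 (x = x * 2). Shared: x=10. PCs: A@1 B@1
Step 3: thread A executes A2 (x = x + 1). Shared: x=11. PCs: A@2 B@1
Step 4: thread B executes B2 (x = x - 2). Shared: x=9. PCs: A@2 B@2
Step 5: thread A executes A3 (x = x + 3). Shared: x=12. PCs: A@3 B@2
Step 6: thread A executes A4 (x = x - 2). Shared: x=10. PCs: A@4 B@2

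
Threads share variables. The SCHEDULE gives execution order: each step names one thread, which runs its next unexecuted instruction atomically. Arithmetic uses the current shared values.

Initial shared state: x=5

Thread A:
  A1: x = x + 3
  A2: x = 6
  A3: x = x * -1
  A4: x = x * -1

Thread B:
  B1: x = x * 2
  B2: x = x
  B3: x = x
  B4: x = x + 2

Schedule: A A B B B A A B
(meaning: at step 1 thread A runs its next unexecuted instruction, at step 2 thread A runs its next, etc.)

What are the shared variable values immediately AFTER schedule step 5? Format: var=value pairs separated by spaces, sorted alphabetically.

Answer: x=12

Derivation:
Step 1: thread A executes A1 (x = x + 3). Shared: x=8. PCs: A@1 B@0
Step 2: thread A executes A2 (x = 6). Shared: x=6. PCs: A@2 B@0
Step 3: thread B executes B1 (x = x * 2). Shared: x=12. PCs: A@2 B@1
Step 4: thread B executes B2 (x = x). Shared: x=12. PCs: A@2 B@2
Step 5: thread B executes B3 (x = x). Shared: x=12. PCs: A@2 B@3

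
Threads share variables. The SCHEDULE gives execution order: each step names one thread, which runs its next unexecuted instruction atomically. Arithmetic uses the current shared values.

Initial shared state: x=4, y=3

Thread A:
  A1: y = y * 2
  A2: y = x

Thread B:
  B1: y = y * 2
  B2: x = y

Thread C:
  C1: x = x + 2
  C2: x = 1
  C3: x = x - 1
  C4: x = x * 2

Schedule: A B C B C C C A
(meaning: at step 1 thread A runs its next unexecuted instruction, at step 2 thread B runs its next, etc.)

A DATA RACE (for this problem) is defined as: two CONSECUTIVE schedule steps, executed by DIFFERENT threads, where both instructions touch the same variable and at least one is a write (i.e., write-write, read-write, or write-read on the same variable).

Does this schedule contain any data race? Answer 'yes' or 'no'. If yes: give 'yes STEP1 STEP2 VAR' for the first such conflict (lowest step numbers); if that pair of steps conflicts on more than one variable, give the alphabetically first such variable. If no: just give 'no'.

Answer: yes 1 2 y

Derivation:
Steps 1,2: A(y = y * 2) vs B(y = y * 2). RACE on y (W-W).
Steps 2,3: B(r=y,w=y) vs C(r=x,w=x). No conflict.
Steps 3,4: C(x = x + 2) vs B(x = y). RACE on x (W-W).
Steps 4,5: B(x = y) vs C(x = 1). RACE on x (W-W).
Steps 5,6: same thread (C). No race.
Steps 6,7: same thread (C). No race.
Steps 7,8: C(x = x * 2) vs A(y = x). RACE on x (W-R).
First conflict at steps 1,2.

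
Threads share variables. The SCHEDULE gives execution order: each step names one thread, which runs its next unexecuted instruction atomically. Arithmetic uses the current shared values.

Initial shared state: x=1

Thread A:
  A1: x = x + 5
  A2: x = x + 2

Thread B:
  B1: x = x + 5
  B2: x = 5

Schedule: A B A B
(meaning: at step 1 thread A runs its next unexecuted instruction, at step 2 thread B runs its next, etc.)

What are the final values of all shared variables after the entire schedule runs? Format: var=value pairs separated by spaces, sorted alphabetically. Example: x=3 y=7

Answer: x=5

Derivation:
Step 1: thread A executes A1 (x = x + 5). Shared: x=6. PCs: A@1 B@0
Step 2: thread B executes B1 (x = x + 5). Shared: x=11. PCs: A@1 B@1
Step 3: thread A executes A2 (x = x + 2). Shared: x=13. PCs: A@2 B@1
Step 4: thread B executes B2 (x = 5). Shared: x=5. PCs: A@2 B@2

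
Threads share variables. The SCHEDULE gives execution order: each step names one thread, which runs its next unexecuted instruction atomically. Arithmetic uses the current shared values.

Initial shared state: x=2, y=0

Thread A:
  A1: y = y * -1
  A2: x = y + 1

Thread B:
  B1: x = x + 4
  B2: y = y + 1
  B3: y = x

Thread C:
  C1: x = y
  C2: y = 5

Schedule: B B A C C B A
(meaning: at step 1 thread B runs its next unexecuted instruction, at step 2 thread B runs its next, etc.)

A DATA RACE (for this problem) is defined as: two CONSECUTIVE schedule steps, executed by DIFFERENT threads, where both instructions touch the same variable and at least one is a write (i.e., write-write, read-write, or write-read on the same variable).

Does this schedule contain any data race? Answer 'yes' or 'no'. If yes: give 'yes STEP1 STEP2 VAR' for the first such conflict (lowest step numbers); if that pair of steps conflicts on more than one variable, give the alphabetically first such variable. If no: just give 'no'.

Answer: yes 2 3 y

Derivation:
Steps 1,2: same thread (B). No race.
Steps 2,3: B(y = y + 1) vs A(y = y * -1). RACE on y (W-W).
Steps 3,4: A(y = y * -1) vs C(x = y). RACE on y (W-R).
Steps 4,5: same thread (C). No race.
Steps 5,6: C(y = 5) vs B(y = x). RACE on y (W-W).
Steps 6,7: B(y = x) vs A(x = y + 1). RACE on x (R-W), y (W-R). Multiple vars; alphabetically first is x.
First conflict at steps 2,3.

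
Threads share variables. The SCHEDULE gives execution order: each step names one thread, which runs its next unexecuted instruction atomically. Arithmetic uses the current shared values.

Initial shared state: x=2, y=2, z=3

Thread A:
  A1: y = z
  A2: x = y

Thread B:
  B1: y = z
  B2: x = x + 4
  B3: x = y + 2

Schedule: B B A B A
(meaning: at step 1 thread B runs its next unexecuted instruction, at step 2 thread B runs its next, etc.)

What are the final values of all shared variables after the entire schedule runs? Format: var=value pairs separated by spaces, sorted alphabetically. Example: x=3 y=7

Step 1: thread B executes B1 (y = z). Shared: x=2 y=3 z=3. PCs: A@0 B@1
Step 2: thread B executes B2 (x = x + 4). Shared: x=6 y=3 z=3. PCs: A@0 B@2
Step 3: thread A executes A1 (y = z). Shared: x=6 y=3 z=3. PCs: A@1 B@2
Step 4: thread B executes B3 (x = y + 2). Shared: x=5 y=3 z=3. PCs: A@1 B@3
Step 5: thread A executes A2 (x = y). Shared: x=3 y=3 z=3. PCs: A@2 B@3

Answer: x=3 y=3 z=3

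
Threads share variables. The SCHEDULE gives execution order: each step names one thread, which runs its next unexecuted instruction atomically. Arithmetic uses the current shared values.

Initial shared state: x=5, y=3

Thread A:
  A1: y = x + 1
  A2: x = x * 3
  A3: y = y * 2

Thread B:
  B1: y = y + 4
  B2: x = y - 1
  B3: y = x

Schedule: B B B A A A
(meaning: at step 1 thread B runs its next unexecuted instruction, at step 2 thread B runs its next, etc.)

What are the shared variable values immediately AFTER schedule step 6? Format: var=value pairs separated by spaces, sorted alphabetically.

Step 1: thread B executes B1 (y = y + 4). Shared: x=5 y=7. PCs: A@0 B@1
Step 2: thread B executes B2 (x = y - 1). Shared: x=6 y=7. PCs: A@0 B@2
Step 3: thread B executes B3 (y = x). Shared: x=6 y=6. PCs: A@0 B@3
Step 4: thread A executes A1 (y = x + 1). Shared: x=6 y=7. PCs: A@1 B@3
Step 5: thread A executes A2 (x = x * 3). Shared: x=18 y=7. PCs: A@2 B@3
Step 6: thread A executes A3 (y = y * 2). Shared: x=18 y=14. PCs: A@3 B@3

Answer: x=18 y=14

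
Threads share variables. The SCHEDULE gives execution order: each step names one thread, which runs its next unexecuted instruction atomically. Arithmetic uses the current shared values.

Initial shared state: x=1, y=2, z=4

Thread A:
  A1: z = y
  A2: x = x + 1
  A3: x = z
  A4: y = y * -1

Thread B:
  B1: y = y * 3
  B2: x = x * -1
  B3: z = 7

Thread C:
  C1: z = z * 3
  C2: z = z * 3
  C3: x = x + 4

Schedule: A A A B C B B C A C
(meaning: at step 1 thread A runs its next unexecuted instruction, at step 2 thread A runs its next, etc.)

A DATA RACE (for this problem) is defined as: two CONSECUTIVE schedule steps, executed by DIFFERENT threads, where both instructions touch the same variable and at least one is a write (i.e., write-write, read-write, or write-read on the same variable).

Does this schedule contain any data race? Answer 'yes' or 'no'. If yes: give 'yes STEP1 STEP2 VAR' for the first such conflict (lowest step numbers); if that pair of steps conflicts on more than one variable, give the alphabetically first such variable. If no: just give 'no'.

Steps 1,2: same thread (A). No race.
Steps 2,3: same thread (A). No race.
Steps 3,4: A(r=z,w=x) vs B(r=y,w=y). No conflict.
Steps 4,5: B(r=y,w=y) vs C(r=z,w=z). No conflict.
Steps 5,6: C(r=z,w=z) vs B(r=x,w=x). No conflict.
Steps 6,7: same thread (B). No race.
Steps 7,8: B(z = 7) vs C(z = z * 3). RACE on z (W-W).
Steps 8,9: C(r=z,w=z) vs A(r=y,w=y). No conflict.
Steps 9,10: A(r=y,w=y) vs C(r=x,w=x). No conflict.
First conflict at steps 7,8.

Answer: yes 7 8 z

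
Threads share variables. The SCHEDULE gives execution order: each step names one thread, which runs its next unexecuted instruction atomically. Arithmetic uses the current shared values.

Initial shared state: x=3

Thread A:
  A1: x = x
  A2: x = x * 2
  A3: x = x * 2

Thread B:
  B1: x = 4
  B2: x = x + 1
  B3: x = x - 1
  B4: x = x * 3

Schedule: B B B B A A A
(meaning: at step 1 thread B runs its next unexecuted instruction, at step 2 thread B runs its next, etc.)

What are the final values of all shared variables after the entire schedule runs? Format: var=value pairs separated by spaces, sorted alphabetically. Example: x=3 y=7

Answer: x=48

Derivation:
Step 1: thread B executes B1 (x = 4). Shared: x=4. PCs: A@0 B@1
Step 2: thread B executes B2 (x = x + 1). Shared: x=5. PCs: A@0 B@2
Step 3: thread B executes B3 (x = x - 1). Shared: x=4. PCs: A@0 B@3
Step 4: thread B executes B4 (x = x * 3). Shared: x=12. PCs: A@0 B@4
Step 5: thread A executes A1 (x = x). Shared: x=12. PCs: A@1 B@4
Step 6: thread A executes A2 (x = x * 2). Shared: x=24. PCs: A@2 B@4
Step 7: thread A executes A3 (x = x * 2). Shared: x=48. PCs: A@3 B@4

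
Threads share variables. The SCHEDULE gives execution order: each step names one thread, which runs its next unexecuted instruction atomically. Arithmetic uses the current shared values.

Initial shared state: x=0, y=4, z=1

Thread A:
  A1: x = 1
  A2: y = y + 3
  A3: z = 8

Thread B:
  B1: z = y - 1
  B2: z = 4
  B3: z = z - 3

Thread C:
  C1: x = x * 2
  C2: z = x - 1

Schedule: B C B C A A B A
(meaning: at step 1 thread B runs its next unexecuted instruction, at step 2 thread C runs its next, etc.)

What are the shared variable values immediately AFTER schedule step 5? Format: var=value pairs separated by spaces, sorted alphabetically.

Answer: x=1 y=4 z=-1

Derivation:
Step 1: thread B executes B1 (z = y - 1). Shared: x=0 y=4 z=3. PCs: A@0 B@1 C@0
Step 2: thread C executes C1 (x = x * 2). Shared: x=0 y=4 z=3. PCs: A@0 B@1 C@1
Step 3: thread B executes B2 (z = 4). Shared: x=0 y=4 z=4. PCs: A@0 B@2 C@1
Step 4: thread C executes C2 (z = x - 1). Shared: x=0 y=4 z=-1. PCs: A@0 B@2 C@2
Step 5: thread A executes A1 (x = 1). Shared: x=1 y=4 z=-1. PCs: A@1 B@2 C@2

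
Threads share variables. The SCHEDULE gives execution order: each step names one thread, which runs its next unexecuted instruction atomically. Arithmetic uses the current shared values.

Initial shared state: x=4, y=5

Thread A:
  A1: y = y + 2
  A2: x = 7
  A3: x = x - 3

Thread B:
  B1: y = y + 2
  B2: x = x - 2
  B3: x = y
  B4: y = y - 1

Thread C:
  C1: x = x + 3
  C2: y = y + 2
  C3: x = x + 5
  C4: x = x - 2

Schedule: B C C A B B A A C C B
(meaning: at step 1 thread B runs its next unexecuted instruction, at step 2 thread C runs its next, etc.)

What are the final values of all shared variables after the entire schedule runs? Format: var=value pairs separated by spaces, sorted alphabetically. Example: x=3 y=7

Answer: x=7 y=10

Derivation:
Step 1: thread B executes B1 (y = y + 2). Shared: x=4 y=7. PCs: A@0 B@1 C@0
Step 2: thread C executes C1 (x = x + 3). Shared: x=7 y=7. PCs: A@0 B@1 C@1
Step 3: thread C executes C2 (y = y + 2). Shared: x=7 y=9. PCs: A@0 B@1 C@2
Step 4: thread A executes A1 (y = y + 2). Shared: x=7 y=11. PCs: A@1 B@1 C@2
Step 5: thread B executes B2 (x = x - 2). Shared: x=5 y=11. PCs: A@1 B@2 C@2
Step 6: thread B executes B3 (x = y). Shared: x=11 y=11. PCs: A@1 B@3 C@2
Step 7: thread A executes A2 (x = 7). Shared: x=7 y=11. PCs: A@2 B@3 C@2
Step 8: thread A executes A3 (x = x - 3). Shared: x=4 y=11. PCs: A@3 B@3 C@2
Step 9: thread C executes C3 (x = x + 5). Shared: x=9 y=11. PCs: A@3 B@3 C@3
Step 10: thread C executes C4 (x = x - 2). Shared: x=7 y=11. PCs: A@3 B@3 C@4
Step 11: thread B executes B4 (y = y - 1). Shared: x=7 y=10. PCs: A@3 B@4 C@4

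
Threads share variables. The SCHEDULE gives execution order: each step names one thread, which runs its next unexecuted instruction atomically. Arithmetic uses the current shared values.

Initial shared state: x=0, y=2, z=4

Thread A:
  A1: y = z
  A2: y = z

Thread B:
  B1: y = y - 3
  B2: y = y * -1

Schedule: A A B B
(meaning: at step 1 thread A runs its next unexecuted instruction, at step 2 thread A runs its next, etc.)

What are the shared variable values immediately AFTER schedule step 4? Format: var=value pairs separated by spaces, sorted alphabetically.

Step 1: thread A executes A1 (y = z). Shared: x=0 y=4 z=4. PCs: A@1 B@0
Step 2: thread A executes A2 (y = z). Shared: x=0 y=4 z=4. PCs: A@2 B@0
Step 3: thread B executes B1 (y = y - 3). Shared: x=0 y=1 z=4. PCs: A@2 B@1
Step 4: thread B executes B2 (y = y * -1). Shared: x=0 y=-1 z=4. PCs: A@2 B@2

Answer: x=0 y=-1 z=4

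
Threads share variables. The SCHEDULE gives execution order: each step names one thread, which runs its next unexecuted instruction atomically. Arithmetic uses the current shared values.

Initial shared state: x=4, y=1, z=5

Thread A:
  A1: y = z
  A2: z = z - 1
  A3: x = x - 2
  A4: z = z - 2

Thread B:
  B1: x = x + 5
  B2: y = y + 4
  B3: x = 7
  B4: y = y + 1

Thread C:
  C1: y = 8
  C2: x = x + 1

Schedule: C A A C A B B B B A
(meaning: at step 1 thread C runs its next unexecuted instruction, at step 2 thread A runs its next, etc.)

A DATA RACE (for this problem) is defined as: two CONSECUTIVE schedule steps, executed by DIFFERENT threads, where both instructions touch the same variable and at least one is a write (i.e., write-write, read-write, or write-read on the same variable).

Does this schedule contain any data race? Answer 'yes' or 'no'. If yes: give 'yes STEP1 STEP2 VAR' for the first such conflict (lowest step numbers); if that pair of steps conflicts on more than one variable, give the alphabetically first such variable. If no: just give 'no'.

Answer: yes 1 2 y

Derivation:
Steps 1,2: C(y = 8) vs A(y = z). RACE on y (W-W).
Steps 2,3: same thread (A). No race.
Steps 3,4: A(r=z,w=z) vs C(r=x,w=x). No conflict.
Steps 4,5: C(x = x + 1) vs A(x = x - 2). RACE on x (W-W).
Steps 5,6: A(x = x - 2) vs B(x = x + 5). RACE on x (W-W).
Steps 6,7: same thread (B). No race.
Steps 7,8: same thread (B). No race.
Steps 8,9: same thread (B). No race.
Steps 9,10: B(r=y,w=y) vs A(r=z,w=z). No conflict.
First conflict at steps 1,2.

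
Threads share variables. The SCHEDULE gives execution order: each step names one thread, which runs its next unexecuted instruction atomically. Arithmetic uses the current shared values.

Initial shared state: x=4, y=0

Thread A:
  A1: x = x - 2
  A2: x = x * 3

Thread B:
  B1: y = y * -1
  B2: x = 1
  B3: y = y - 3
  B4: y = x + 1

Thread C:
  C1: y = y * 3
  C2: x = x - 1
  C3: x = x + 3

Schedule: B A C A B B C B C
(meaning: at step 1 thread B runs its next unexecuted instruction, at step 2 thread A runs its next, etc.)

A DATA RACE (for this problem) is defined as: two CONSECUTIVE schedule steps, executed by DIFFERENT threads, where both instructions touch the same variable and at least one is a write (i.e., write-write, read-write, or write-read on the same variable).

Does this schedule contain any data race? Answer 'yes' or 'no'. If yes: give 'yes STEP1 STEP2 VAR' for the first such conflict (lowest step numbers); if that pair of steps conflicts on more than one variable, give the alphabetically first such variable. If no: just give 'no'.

Answer: yes 4 5 x

Derivation:
Steps 1,2: B(r=y,w=y) vs A(r=x,w=x). No conflict.
Steps 2,3: A(r=x,w=x) vs C(r=y,w=y). No conflict.
Steps 3,4: C(r=y,w=y) vs A(r=x,w=x). No conflict.
Steps 4,5: A(x = x * 3) vs B(x = 1). RACE on x (W-W).
Steps 5,6: same thread (B). No race.
Steps 6,7: B(r=y,w=y) vs C(r=x,w=x). No conflict.
Steps 7,8: C(x = x - 1) vs B(y = x + 1). RACE on x (W-R).
Steps 8,9: B(y = x + 1) vs C(x = x + 3). RACE on x (R-W).
First conflict at steps 4,5.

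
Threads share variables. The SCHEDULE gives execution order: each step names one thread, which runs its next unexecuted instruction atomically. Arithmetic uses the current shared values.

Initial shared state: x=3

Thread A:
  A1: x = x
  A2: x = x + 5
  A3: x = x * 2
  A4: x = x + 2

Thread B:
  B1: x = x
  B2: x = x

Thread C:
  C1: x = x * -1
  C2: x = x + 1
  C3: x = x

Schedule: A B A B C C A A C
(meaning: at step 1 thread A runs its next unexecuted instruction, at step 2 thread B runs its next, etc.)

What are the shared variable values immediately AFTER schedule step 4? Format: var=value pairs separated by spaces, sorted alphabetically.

Step 1: thread A executes A1 (x = x). Shared: x=3. PCs: A@1 B@0 C@0
Step 2: thread B executes B1 (x = x). Shared: x=3. PCs: A@1 B@1 C@0
Step 3: thread A executes A2 (x = x + 5). Shared: x=8. PCs: A@2 B@1 C@0
Step 4: thread B executes B2 (x = x). Shared: x=8. PCs: A@2 B@2 C@0

Answer: x=8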